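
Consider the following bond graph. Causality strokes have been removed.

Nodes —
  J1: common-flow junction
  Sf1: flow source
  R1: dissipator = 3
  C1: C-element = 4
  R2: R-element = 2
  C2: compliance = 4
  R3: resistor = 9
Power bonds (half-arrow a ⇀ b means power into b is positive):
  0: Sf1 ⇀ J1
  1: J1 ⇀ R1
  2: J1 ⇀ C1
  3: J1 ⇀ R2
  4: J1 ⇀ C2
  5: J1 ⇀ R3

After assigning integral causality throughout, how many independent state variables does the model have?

bond 0 stroke→Sf1  (Sf1 fixes flow; stroke at Sf1)
bond 1 stroke→J1  (1-jn J1 has f-setter on 0)
bond 2 stroke→J1  (J1 flow already set via bond 0)
bond 3 stroke→J1  (common-f at J1 fixed by 0)
bond 4 stroke→J1  (J1 flow already set via bond 0)
bond 5 stroke→J1  (1-jn J1 has f-setter on 0)

2  (C1, C2 all integral)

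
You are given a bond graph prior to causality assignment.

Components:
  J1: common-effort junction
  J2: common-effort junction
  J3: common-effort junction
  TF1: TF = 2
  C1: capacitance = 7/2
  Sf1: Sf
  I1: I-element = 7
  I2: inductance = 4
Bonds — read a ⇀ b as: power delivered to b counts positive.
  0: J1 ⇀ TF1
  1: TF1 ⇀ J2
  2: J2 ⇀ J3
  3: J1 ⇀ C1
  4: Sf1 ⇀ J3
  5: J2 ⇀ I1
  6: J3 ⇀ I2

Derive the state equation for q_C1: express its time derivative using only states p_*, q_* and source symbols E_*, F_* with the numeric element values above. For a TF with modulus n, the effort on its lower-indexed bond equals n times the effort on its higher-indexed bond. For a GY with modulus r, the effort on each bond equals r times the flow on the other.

bond 4 →Sf1  (source Sf1 imposes f)
bond 3 →J1  (C1 outputs effort q/C1)
bond 0 →TF1  (J1: bond 3 brought effort, rest push out)
bond 1 →J2  (TF1: transformer flips bond 0)
bond 2 →J3  (common-e at J2 fixed by 1)
bond 5 →I1  (common-e at J2 fixed by 1)
bond 6 →I2  (common-e at J3 fixed by 2)

dq_C1/dt = F_Sf1/2 - p_I1/14 - p_I2/8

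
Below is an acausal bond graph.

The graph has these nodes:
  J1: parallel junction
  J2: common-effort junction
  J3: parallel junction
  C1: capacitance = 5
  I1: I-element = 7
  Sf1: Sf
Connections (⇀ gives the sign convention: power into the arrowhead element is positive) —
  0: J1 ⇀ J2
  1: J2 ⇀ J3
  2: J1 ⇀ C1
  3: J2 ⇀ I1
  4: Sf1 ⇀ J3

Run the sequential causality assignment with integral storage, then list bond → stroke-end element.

bond 4 |Sf1  (Sf1 (Sf) sets flow on bond)
bond 1 |J3  (only one effort-in slot at J3)
bond 2 |J1  (prefer integral on C1)
bond 0 |J2  (J1: bond 2 brought effort, rest push out)
bond 3 |I1  (J2 effort already set via bond 0)

bond 0 stroke→J2
bond 1 stroke→J3
bond 2 stroke→J1
bond 3 stroke→I1
bond 4 stroke→Sf1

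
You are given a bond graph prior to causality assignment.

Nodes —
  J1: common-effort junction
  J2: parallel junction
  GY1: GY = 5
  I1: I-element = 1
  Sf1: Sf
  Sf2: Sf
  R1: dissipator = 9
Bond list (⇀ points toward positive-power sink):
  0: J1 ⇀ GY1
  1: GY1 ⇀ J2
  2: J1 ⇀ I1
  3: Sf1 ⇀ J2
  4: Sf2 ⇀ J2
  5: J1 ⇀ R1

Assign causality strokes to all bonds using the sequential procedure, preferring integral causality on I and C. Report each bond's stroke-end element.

bond 3 →Sf1  (Sf1 (Sf) sets flow on bond)
bond 4 →Sf2  (Sf2: flow source, stroke at near end)
bond 1 →J2  (closing 0-jn rule on J2)
bond 0 →J1  (through GY1, causality inverts; strokes same side of GY1)
bond 2 →I1  (0-jn J1 has e-setter on 0)
bond 5 →R1  (common-e at J1 fixed by 0)

#0 stroke at J1
#1 stroke at J2
#2 stroke at I1
#3 stroke at Sf1
#4 stroke at Sf2
#5 stroke at R1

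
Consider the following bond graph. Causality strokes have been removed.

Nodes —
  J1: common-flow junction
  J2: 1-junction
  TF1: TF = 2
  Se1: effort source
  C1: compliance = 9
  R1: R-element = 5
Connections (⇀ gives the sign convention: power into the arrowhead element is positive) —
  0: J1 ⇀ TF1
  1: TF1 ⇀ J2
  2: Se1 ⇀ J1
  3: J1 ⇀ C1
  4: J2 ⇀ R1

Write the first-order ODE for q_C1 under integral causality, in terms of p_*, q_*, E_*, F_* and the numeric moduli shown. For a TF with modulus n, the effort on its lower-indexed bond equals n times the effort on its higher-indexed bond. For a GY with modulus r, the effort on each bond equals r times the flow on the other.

dq_C1/dt = E_Se1/20 - q_C1/180

#2 stroke at J1  (Se1: effort source, stroke at far end)
#3 stroke at J1  (C1 outputs effort q/C1)
#0 stroke at TF1  (J1: last free bond brings flow in)
#1 stroke at J2  (through TF1, causality passes straight; one stroke at TF1)
#4 stroke at R1  (closing 1-jn rule on J2)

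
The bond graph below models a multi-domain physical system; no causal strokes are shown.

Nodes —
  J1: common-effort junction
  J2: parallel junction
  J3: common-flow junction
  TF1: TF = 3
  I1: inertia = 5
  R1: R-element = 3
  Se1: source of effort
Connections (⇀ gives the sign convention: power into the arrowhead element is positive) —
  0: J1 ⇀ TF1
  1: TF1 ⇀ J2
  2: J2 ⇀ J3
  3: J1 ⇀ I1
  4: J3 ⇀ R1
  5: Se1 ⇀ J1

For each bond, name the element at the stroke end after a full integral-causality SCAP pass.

β0 →TF1
β1 →J2
β2 →J3
β3 →I1
β4 →R1
β5 →J1

β5 →J1  (Se1: effort source, stroke at far end)
β0 →TF1  (0-jn J1 has e-setter on 5)
β3 →I1  (J1 effort already set via bond 5)
β1 →J2  (TF1: transformer flips bond 0)
β2 →J3  (J2: bond 1 brought effort, rest push out)
β4 →R1  (closing 1-jn rule on J3)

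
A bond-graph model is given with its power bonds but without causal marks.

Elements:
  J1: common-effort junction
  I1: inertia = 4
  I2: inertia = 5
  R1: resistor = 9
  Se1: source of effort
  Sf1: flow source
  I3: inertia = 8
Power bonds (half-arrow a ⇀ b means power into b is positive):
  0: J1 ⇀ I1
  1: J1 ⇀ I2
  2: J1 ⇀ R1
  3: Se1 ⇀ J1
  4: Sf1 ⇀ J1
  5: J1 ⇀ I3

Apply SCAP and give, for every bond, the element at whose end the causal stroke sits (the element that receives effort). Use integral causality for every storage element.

β3 →J1  (Se1 (Se) sets effort on bond)
β4 →Sf1  (source Sf1 imposes f)
β0 →I1  (J1: bond 3 brought effort, rest push out)
β1 →I2  (common-e at J1 fixed by 3)
β2 →R1  (common-e at J1 fixed by 3)
β5 →I3  (J1: bond 3 brought effort, rest push out)

b0 →I1
b1 →I2
b2 →R1
b3 →J1
b4 →Sf1
b5 →I3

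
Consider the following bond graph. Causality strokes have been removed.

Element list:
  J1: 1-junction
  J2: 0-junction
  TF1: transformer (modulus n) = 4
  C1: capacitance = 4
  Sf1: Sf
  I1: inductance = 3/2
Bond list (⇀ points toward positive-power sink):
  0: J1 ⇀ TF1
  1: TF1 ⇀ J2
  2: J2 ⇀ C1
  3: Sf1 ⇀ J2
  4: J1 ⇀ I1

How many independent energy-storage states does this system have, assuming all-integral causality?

2  (C1, I1 all integral)

#3 stroke at Sf1  (Sf1 fixes flow; stroke at Sf1)
#2 stroke at J2  (C1 integral (e out))
#1 stroke at TF1  (J2: bond 2 brought effort, rest push out)
#0 stroke at J1  (TF TF1: opposite of bond 1)
#4 stroke at I1  (only one flow-in slot at J1)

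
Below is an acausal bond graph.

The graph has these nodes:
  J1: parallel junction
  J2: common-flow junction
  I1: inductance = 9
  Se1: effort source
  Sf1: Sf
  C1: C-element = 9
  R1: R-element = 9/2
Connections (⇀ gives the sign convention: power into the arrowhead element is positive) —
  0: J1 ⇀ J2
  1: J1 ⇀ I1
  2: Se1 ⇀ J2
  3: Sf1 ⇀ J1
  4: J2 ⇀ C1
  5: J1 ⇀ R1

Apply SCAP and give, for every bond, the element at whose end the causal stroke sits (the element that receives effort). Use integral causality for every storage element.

β2 →J2  (Se1: effort source, stroke at far end)
β3 →Sf1  (Sf1 (Sf) sets flow on bond)
β1 →I1  (I1 outputs flow p/I1)
β4 →J2  (C1: C, integral causality)
β0 →J1  (J2 needs exactly one f-in)
β5 →R1  (common-e at J1 fixed by 0)

bond 0 stroke at J1
bond 1 stroke at I1
bond 2 stroke at J2
bond 3 stroke at Sf1
bond 4 stroke at J2
bond 5 stroke at R1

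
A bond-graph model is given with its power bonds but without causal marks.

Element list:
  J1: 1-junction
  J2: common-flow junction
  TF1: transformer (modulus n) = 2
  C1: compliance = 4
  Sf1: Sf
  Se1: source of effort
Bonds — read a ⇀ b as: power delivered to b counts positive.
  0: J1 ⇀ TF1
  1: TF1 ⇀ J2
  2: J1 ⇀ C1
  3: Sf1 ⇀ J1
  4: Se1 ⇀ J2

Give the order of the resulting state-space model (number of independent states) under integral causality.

b3 stroke→Sf1  (Sf1: flow source, stroke at near end)
b4 stroke→J2  (Se1 (Se) sets effort on bond)
b0 stroke→J1  (J1: bond 3 brought flow, rest push out)
b2 stroke→J1  (1-jn J1 has f-setter on 3)
b1 stroke→TF1  (closing 1-jn rule on J2)

1  (C1 all integral)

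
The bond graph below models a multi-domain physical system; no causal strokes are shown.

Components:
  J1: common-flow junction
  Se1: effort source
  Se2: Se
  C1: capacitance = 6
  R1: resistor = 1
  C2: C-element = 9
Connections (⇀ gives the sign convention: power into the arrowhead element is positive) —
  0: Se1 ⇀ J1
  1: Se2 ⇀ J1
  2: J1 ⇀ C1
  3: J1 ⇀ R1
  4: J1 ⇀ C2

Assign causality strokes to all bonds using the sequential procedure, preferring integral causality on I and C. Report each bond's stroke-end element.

#0 stroke→J1  (Se1: effort source, stroke at far end)
#1 stroke→J1  (Se2 (Se) sets effort on bond)
#2 stroke→J1  (prefer integral on C1)
#4 stroke→J1  (C2 outputs effort q/C2)
#3 stroke→R1  (J1: last free bond brings flow in)

bond 0 stroke at J1
bond 1 stroke at J1
bond 2 stroke at J1
bond 3 stroke at R1
bond 4 stroke at J1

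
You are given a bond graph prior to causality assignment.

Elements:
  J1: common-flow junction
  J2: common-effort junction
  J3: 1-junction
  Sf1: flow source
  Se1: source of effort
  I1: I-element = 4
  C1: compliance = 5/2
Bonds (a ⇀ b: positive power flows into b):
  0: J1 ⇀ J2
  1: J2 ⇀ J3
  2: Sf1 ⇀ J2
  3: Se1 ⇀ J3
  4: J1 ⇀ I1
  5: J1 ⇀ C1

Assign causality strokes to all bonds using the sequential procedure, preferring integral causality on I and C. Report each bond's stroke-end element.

b2 |Sf1  (source Sf1 imposes f)
b3 |J3  (Se1: effort source, stroke at far end)
b1 |J2  (closing 1-jn rule on J3)
b0 |J1  (J2 effort already set via bond 1)
b4 |I1  (I1 outputs flow p/I1)
b5 |J1  (J1: bond 4 brought flow, rest push out)

β0 |J1
β1 |J2
β2 |Sf1
β3 |J3
β4 |I1
β5 |J1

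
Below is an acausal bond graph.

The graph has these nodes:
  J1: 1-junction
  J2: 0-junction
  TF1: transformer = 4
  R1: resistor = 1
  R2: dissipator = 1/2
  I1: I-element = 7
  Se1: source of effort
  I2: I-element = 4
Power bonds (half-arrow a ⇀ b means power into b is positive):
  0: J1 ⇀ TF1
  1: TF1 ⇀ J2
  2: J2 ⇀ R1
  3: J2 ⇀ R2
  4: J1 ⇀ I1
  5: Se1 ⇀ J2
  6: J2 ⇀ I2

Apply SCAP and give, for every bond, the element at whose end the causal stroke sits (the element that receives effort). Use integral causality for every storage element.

b0 →J1
b1 →TF1
b2 →R1
b3 →R2
b4 →I1
b5 →J2
b6 →I2

bond 5 stroke at J2  (Se1 fixes effort; stroke away)
bond 1 stroke at TF1  (J2: bond 5 brought effort, rest push out)
bond 2 stroke at R1  (J2: bond 5 brought effort, rest push out)
bond 3 stroke at R2  (common-e at J2 fixed by 5)
bond 6 stroke at I2  (J2: bond 5 brought effort, rest push out)
bond 0 stroke at J1  (TF1: transformer flips bond 1)
bond 4 stroke at I1  (J1: last free bond brings flow in)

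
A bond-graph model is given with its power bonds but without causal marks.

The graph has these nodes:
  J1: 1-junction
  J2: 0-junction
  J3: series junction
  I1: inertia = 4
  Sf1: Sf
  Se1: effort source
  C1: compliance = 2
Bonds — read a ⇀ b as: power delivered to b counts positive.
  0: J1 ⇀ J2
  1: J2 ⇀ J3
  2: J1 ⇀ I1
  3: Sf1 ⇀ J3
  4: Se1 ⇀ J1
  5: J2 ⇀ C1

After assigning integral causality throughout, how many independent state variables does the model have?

β3 |Sf1  (Sf1: flow source, stroke at near end)
β4 |J1  (Se1 fixes effort; stroke away)
β1 |J3  (J3: bond 3 brought flow, rest push out)
β2 |I1  (prefer integral on I1)
β0 |J1  (common-f at J1 fixed by 2)
β5 |J2  (only one effort-in slot at J2)

2  (C1, I1 all integral)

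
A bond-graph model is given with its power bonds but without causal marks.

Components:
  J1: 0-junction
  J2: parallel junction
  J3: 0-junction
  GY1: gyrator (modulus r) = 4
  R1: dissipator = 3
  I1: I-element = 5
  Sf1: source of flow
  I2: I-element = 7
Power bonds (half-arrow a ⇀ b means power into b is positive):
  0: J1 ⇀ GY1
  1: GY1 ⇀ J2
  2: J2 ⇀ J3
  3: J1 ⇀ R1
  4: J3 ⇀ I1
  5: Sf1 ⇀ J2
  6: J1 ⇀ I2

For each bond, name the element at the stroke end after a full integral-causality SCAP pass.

b0 |J1
b1 |J2
b2 |J3
b3 |R1
b4 |I1
b5 |Sf1
b6 |I2

bond 5 stroke→Sf1  (Sf1 fixes flow; stroke at Sf1)
bond 4 stroke→I1  (I1: I, integral causality)
bond 2 stroke→J3  (J3: last free bond brings effort in)
bond 1 stroke→J2  (closing 0-jn rule on J2)
bond 0 stroke→J1  (through GY1, causality inverts; strokes same side of GY1)
bond 3 stroke→R1  (J1 effort already set via bond 0)
bond 6 stroke→I2  (0-jn J1 has e-setter on 0)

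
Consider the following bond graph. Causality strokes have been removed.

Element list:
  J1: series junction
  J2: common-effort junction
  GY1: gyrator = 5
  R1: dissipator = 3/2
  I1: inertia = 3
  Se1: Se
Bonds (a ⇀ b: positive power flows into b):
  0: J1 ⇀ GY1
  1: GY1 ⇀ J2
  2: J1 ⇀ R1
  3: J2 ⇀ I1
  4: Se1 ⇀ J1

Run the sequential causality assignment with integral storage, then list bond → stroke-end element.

β0 stroke→J1
β1 stroke→J2
β2 stroke→R1
β3 stroke→I1
β4 stroke→J1

bond 4 stroke at J1  (Se1 fixes effort; stroke away)
bond 3 stroke at I1  (I1: I, integral causality)
bond 1 stroke at J2  (J2: last free bond brings effort in)
bond 0 stroke at J1  (GY GY1: same side as bond 1)
bond 2 stroke at R1  (J1: last free bond brings flow in)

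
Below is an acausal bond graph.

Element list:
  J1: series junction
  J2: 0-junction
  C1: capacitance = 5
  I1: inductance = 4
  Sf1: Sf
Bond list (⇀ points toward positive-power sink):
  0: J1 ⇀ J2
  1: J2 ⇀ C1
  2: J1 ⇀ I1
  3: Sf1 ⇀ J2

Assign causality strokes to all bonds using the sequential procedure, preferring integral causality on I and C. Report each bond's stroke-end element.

b3 →Sf1  (Sf1 (Sf) sets flow on bond)
b1 →J2  (prefer integral on C1)
b0 →J1  (0-jn J2 has e-setter on 1)
b2 →I1  (J1: last free bond brings flow in)

b0 →J1
b1 →J2
b2 →I1
b3 →Sf1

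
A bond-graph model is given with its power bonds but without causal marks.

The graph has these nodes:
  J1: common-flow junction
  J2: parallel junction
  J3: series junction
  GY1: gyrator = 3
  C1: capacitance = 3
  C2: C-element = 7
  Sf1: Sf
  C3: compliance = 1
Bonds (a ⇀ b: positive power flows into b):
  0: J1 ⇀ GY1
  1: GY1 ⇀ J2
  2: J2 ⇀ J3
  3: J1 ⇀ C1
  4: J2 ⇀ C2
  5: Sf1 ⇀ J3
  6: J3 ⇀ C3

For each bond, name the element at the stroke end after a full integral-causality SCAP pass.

#0 |GY1
#1 |GY1
#2 |J3
#3 |J1
#4 |J2
#5 |Sf1
#6 |J3

bond 5 stroke at Sf1  (source Sf1 imposes f)
bond 2 stroke at J3  (1-jn J3 has f-setter on 5)
bond 6 stroke at J3  (common-f at J3 fixed by 5)
bond 3 stroke at J1  (C1 integral (e out))
bond 0 stroke at GY1  (only one flow-in slot at J1)
bond 1 stroke at GY1  (GY GY1: same side as bond 0)
bond 4 stroke at J2  (closing 0-jn rule on J2)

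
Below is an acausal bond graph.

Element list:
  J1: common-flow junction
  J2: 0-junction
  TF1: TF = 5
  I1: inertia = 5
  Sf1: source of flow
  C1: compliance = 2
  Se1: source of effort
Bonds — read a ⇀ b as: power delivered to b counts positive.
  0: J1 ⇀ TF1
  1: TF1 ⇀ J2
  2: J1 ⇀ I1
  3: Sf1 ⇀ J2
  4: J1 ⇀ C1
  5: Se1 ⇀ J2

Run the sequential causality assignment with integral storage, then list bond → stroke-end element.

β3 |Sf1  (Sf1 fixes flow; stroke at Sf1)
β5 |J2  (Se1: effort source, stroke at far end)
β1 |TF1  (0-jn J2 has e-setter on 5)
β0 |J1  (TF1: transformer flips bond 1)
β2 |I1  (I1: I, integral causality)
β4 |J1  (1-jn J1 has f-setter on 2)

β0 stroke→J1
β1 stroke→TF1
β2 stroke→I1
β3 stroke→Sf1
β4 stroke→J1
β5 stroke→J2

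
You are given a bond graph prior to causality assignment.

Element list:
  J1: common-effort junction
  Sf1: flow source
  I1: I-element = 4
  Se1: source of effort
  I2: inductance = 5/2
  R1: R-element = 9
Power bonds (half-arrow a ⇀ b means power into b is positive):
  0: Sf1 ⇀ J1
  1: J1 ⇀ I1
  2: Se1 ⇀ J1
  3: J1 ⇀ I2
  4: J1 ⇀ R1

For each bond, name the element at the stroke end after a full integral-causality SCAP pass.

b0 →Sf1
b1 →I1
b2 →J1
b3 →I2
b4 →R1

β0 →Sf1  (source Sf1 imposes f)
β2 →J1  (Se1: effort source, stroke at far end)
β1 →I1  (common-e at J1 fixed by 2)
β3 →I2  (J1: bond 2 brought effort, rest push out)
β4 →R1  (0-jn J1 has e-setter on 2)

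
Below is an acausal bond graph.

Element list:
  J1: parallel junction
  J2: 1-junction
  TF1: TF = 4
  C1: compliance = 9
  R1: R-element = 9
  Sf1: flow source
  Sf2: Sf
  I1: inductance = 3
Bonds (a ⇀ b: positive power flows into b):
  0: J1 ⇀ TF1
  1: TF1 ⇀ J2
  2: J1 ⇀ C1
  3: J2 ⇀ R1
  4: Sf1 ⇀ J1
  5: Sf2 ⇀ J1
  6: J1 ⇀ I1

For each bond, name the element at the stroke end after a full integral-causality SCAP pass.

b4 |Sf1  (Sf1 fixes flow; stroke at Sf1)
b5 |Sf2  (source Sf2 imposes f)
b2 |J1  (C1: C, integral causality)
b0 |TF1  (J1 effort already set via bond 2)
b6 |I1  (0-jn J1 has e-setter on 2)
b1 |J2  (TF1: transformer flips bond 0)
b3 |R1  (closing 1-jn rule on J2)

#0 stroke at TF1
#1 stroke at J2
#2 stroke at J1
#3 stroke at R1
#4 stroke at Sf1
#5 stroke at Sf2
#6 stroke at I1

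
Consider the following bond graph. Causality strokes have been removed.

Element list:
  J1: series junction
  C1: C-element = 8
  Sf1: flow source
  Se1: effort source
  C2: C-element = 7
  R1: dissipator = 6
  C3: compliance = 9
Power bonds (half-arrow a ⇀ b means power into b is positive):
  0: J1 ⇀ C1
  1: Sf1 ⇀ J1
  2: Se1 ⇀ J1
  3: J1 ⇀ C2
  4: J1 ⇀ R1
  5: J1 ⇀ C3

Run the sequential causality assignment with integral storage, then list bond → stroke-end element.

b1 stroke→Sf1  (Sf1 fixes flow; stroke at Sf1)
b2 stroke→J1  (Se1 (Se) sets effort on bond)
b0 stroke→J1  (J1 flow already set via bond 1)
b3 stroke→J1  (J1: bond 1 brought flow, rest push out)
b4 stroke→J1  (J1 flow already set via bond 1)
b5 stroke→J1  (J1 flow already set via bond 1)

#0 |J1
#1 |Sf1
#2 |J1
#3 |J1
#4 |J1
#5 |J1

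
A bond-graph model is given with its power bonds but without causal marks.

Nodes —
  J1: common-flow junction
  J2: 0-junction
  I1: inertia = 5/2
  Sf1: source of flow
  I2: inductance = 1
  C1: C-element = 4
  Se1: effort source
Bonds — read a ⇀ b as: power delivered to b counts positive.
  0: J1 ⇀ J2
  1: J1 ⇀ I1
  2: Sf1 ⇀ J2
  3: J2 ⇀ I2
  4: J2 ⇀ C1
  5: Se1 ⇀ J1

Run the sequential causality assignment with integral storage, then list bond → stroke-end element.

#0 →J1
#1 →I1
#2 →Sf1
#3 →I2
#4 →J2
#5 →J1

#2 stroke→Sf1  (Sf1 (Sf) sets flow on bond)
#5 stroke→J1  (source Se1 imposes e)
#1 stroke→I1  (prefer integral on I1)
#0 stroke→J1  (1-jn J1 has f-setter on 1)
#3 stroke→I2  (I2 outputs flow p/I2)
#4 stroke→J2  (closing 0-jn rule on J2)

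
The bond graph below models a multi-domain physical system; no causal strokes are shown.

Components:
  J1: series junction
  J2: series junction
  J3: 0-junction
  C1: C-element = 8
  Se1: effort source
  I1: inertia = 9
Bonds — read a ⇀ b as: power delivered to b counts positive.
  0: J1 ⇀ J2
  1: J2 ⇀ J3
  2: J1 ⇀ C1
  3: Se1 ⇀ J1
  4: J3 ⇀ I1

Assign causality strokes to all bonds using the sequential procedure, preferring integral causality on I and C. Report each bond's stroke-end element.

b0 stroke→J2
b1 stroke→J3
b2 stroke→J1
b3 stroke→J1
b4 stroke→I1

bond 3 stroke→J1  (Se1 (Se) sets effort on bond)
bond 2 stroke→J1  (C1 outputs effort q/C1)
bond 0 stroke→J2  (J1: last free bond brings flow in)
bond 1 stroke→J3  (closing 1-jn rule on J2)
bond 4 stroke→I1  (J3: bond 1 brought effort, rest push out)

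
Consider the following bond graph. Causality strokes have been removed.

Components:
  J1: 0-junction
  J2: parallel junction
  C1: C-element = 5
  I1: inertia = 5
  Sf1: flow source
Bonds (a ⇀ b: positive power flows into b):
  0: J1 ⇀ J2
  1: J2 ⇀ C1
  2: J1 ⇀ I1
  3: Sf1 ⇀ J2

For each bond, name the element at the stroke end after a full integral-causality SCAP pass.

#3 →Sf1  (Sf1: flow source, stroke at near end)
#1 →J2  (prefer integral on C1)
#0 →J1  (0-jn J2 has e-setter on 1)
#2 →I1  (common-e at J1 fixed by 0)

bond 0 |J1
bond 1 |J2
bond 2 |I1
bond 3 |Sf1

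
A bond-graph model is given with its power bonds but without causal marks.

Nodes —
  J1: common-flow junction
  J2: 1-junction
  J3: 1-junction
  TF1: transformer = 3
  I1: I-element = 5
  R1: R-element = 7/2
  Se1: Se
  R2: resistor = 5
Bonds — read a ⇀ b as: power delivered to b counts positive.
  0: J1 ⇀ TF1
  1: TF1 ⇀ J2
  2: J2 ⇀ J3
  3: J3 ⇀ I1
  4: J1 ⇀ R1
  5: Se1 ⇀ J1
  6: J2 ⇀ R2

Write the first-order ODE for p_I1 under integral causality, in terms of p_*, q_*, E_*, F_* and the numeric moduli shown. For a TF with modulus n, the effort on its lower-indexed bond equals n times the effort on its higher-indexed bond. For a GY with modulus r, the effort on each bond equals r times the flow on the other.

dp_I1/dt = E_Se1/3 - 97*p_I1/90

#5 stroke at J1  (Se1 fixes effort; stroke away)
#3 stroke at I1  (I1: I, integral causality)
#2 stroke at J3  (1-jn J3 has f-setter on 3)
#1 stroke at J2  (J2: bond 2 brought flow, rest push out)
#6 stroke at J2  (J2: bond 2 brought flow, rest push out)
#0 stroke at TF1  (TF1 one-in-one-out from 1)
#4 stroke at J1  (J1 flow already set via bond 0)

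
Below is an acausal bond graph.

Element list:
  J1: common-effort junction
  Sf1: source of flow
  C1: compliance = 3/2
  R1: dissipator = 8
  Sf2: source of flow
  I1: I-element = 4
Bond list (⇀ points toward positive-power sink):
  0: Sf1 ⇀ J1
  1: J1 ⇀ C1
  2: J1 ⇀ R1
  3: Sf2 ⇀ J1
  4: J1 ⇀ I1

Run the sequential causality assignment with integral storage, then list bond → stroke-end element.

b0 stroke→Sf1
b1 stroke→J1
b2 stroke→R1
b3 stroke→Sf2
b4 stroke→I1

bond 0 →Sf1  (source Sf1 imposes f)
bond 3 →Sf2  (Sf2: flow source, stroke at near end)
bond 1 →J1  (C1: C, integral causality)
bond 2 →R1  (common-e at J1 fixed by 1)
bond 4 →I1  (0-jn J1 has e-setter on 1)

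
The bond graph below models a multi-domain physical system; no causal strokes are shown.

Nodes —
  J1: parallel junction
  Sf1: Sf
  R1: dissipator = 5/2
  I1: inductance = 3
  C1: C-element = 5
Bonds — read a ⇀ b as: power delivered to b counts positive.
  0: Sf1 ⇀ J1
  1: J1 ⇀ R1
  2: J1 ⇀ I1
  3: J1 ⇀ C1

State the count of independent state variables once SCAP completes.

b0 |Sf1  (source Sf1 imposes f)
b2 |I1  (I1 integral (f out))
b3 |J1  (C1: C, integral causality)
b1 |R1  (J1: bond 3 brought effort, rest push out)

2  (C1, I1 all integral)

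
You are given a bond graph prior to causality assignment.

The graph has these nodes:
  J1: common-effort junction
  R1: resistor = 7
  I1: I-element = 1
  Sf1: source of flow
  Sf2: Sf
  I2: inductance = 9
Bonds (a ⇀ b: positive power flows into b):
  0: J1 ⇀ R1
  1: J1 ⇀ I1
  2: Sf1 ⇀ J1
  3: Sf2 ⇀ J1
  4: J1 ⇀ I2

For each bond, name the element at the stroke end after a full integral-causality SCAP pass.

bond 2 |Sf1  (source Sf1 imposes f)
bond 3 |Sf2  (Sf2: flow source, stroke at near end)
bond 1 |I1  (I1 outputs flow p/I1)
bond 4 |I2  (I2 outputs flow p/I2)
bond 0 |J1  (J1: last free bond brings effort in)

b0 |J1
b1 |I1
b2 |Sf1
b3 |Sf2
b4 |I2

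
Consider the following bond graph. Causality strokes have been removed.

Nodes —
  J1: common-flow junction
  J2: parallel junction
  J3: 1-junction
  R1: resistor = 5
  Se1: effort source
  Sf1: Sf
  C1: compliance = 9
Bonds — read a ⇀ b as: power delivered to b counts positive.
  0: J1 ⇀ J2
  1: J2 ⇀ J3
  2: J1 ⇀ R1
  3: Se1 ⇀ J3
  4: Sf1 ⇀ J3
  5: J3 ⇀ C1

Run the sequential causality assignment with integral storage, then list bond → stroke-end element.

b3 stroke→J3  (Se1 (Se) sets effort on bond)
b4 stroke→Sf1  (Sf1 (Sf) sets flow on bond)
b1 stroke→J3  (common-f at J3 fixed by 4)
b5 stroke→J3  (J3: bond 4 brought flow, rest push out)
b0 stroke→J2  (J2: last free bond brings effort in)
b2 stroke→J1  (common-f at J1 fixed by 0)

b0 stroke→J2
b1 stroke→J3
b2 stroke→J1
b3 stroke→J3
b4 stroke→Sf1
b5 stroke→J3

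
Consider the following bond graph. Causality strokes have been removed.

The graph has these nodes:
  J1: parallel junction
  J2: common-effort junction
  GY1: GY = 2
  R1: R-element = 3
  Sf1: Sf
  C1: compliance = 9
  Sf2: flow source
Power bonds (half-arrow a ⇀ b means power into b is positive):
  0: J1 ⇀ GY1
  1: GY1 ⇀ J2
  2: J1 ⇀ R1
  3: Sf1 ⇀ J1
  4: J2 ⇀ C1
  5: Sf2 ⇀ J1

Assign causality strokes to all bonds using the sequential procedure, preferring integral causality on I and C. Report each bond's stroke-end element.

b3 stroke at Sf1  (source Sf1 imposes f)
b5 stroke at Sf2  (Sf2 (Sf) sets flow on bond)
b4 stroke at J2  (prefer integral on C1)
b1 stroke at GY1  (common-e at J2 fixed by 4)
b0 stroke at GY1  (GY1: gyrator matches bond 1)
b2 stroke at J1  (only one effort-in slot at J1)

bond 0 stroke at GY1
bond 1 stroke at GY1
bond 2 stroke at J1
bond 3 stroke at Sf1
bond 4 stroke at J2
bond 5 stroke at Sf2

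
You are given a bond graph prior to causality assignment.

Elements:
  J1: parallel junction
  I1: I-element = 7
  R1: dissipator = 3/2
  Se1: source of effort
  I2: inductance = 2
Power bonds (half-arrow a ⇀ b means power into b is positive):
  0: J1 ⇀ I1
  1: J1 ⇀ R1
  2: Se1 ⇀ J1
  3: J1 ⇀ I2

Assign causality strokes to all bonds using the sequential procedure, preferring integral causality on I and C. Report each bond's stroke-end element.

β2 stroke at J1  (Se1: effort source, stroke at far end)
β0 stroke at I1  (0-jn J1 has e-setter on 2)
β1 stroke at R1  (0-jn J1 has e-setter on 2)
β3 stroke at I2  (J1 effort already set via bond 2)

b0 |I1
b1 |R1
b2 |J1
b3 |I2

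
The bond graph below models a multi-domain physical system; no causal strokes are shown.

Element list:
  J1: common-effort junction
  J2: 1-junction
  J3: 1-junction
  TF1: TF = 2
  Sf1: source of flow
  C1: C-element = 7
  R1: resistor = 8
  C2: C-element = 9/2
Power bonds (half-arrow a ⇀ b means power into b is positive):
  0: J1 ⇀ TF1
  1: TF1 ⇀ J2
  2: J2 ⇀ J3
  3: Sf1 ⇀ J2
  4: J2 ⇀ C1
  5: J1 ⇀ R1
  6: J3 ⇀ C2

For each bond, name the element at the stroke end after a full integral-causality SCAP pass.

bond 0 →TF1
bond 1 →J2
bond 2 →J2
bond 3 →Sf1
bond 4 →J2
bond 5 →J1
bond 6 →J3

β3 stroke→Sf1  (Sf1 fixes flow; stroke at Sf1)
β1 stroke→J2  (1-jn J2 has f-setter on 3)
β2 stroke→J2  (1-jn J2 has f-setter on 3)
β4 stroke→J2  (common-f at J2 fixed by 3)
β6 stroke→J3  (J3 flow already set via bond 2)
β0 stroke→TF1  (through TF1, causality passes straight; one stroke at TF1)
β5 stroke→J1  (J1 needs exactly one e-in)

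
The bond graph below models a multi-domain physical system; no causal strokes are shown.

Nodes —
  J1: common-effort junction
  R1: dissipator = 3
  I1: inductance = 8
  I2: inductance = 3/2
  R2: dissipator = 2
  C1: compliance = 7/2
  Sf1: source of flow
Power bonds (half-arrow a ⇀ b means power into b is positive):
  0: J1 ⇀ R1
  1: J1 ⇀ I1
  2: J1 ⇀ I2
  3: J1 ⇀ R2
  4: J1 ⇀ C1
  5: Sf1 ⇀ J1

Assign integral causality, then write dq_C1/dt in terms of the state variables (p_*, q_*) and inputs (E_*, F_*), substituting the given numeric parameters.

b5 →Sf1  (source Sf1 imposes f)
b1 →I1  (I1: I, integral causality)
b2 →I2  (prefer integral on I2)
b4 →J1  (C1: C, integral causality)
b0 →R1  (0-jn J1 has e-setter on 4)
b3 →R2  (J1 effort already set via bond 4)

dq_C1/dt = F_Sf1 - p_I1/8 - 2*p_I2/3 - 5*q_C1/21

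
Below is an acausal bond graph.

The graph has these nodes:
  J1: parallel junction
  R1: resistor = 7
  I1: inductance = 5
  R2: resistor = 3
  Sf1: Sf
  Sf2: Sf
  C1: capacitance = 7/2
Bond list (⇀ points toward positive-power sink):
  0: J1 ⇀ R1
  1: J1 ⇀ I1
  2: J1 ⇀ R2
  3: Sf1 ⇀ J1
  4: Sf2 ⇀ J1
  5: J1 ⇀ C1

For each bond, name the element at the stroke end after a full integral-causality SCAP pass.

b3 stroke→Sf1  (Sf1: flow source, stroke at near end)
b4 stroke→Sf2  (source Sf2 imposes f)
b1 stroke→I1  (I1: I, integral causality)
b5 stroke→J1  (C1 outputs effort q/C1)
b0 stroke→R1  (0-jn J1 has e-setter on 5)
b2 stroke→R2  (common-e at J1 fixed by 5)

b0 |R1
b1 |I1
b2 |R2
b3 |Sf1
b4 |Sf2
b5 |J1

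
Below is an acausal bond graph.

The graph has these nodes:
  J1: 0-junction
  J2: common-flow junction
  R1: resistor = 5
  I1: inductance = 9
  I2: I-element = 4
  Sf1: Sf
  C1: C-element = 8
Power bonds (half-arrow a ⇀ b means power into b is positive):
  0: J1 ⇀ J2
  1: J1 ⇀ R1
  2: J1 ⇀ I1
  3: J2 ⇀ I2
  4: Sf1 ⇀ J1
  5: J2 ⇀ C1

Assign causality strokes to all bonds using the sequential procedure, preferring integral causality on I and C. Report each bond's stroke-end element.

b4 |Sf1  (Sf1 fixes flow; stroke at Sf1)
b2 |I1  (prefer integral on I1)
b3 |I2  (I2 integral (f out))
b0 |J2  (J2 flow already set via bond 3)
b5 |J2  (common-f at J2 fixed by 3)
b1 |J1  (only one effort-in slot at J1)

bond 0 →J2
bond 1 →J1
bond 2 →I1
bond 3 →I2
bond 4 →Sf1
bond 5 →J2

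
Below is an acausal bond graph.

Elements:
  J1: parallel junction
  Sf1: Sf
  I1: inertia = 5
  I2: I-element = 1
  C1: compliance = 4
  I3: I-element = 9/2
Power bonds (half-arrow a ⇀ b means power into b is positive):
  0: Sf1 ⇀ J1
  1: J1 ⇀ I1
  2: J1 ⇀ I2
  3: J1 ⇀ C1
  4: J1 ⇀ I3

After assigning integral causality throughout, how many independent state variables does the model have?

4  (C1, I1, I2, I3 all integral)

#0 stroke at Sf1  (source Sf1 imposes f)
#1 stroke at I1  (prefer integral on I1)
#2 stroke at I2  (prefer integral on I2)
#3 stroke at J1  (C1 outputs effort q/C1)
#4 stroke at I3  (J1 effort already set via bond 3)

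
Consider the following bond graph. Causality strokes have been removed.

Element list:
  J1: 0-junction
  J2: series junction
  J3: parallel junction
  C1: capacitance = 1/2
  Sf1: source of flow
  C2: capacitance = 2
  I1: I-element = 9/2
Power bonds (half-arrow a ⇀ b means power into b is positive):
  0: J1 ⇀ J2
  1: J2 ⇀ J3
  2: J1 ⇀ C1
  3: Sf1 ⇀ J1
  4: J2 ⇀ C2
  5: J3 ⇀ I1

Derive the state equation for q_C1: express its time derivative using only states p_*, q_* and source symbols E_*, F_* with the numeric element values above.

dq_C1/dt = F_Sf1 - 2*p_I1/9

bond 3 stroke at Sf1  (Sf1 (Sf) sets flow on bond)
bond 2 stroke at J1  (C1 integral (e out))
bond 0 stroke at J2  (J1 effort already set via bond 2)
bond 4 stroke at J2  (C2 outputs effort q/C2)
bond 1 stroke at J3  (closing 1-jn rule on J2)
bond 5 stroke at I1  (common-e at J3 fixed by 1)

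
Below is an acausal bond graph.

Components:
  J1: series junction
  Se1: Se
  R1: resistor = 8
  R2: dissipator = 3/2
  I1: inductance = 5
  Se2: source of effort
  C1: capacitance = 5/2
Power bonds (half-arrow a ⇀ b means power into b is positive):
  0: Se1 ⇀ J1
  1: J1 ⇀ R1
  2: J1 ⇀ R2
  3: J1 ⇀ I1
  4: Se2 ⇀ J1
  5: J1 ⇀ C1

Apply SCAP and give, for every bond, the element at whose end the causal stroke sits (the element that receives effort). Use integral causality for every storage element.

β0 →J1
β1 →J1
β2 →J1
β3 →I1
β4 →J1
β5 →J1

β0 stroke→J1  (Se1: effort source, stroke at far end)
β4 stroke→J1  (source Se2 imposes e)
β3 stroke→I1  (I1 outputs flow p/I1)
β1 stroke→J1  (1-jn J1 has f-setter on 3)
β2 stroke→J1  (J1 flow already set via bond 3)
β5 stroke→J1  (common-f at J1 fixed by 3)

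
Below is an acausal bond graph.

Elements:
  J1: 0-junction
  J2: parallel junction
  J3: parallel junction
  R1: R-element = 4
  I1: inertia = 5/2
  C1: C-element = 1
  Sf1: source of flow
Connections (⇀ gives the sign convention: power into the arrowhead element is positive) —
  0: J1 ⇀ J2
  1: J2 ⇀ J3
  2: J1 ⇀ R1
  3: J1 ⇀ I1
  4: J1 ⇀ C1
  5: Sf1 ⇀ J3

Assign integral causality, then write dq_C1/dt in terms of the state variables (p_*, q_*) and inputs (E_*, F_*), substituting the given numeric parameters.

dq_C1/dt = F_Sf1 - 2*p_I1/5 - q_C1/4

bond 5 stroke at Sf1  (source Sf1 imposes f)
bond 1 stroke at J3  (J3: last free bond brings effort in)
bond 0 stroke at J2  (only one effort-in slot at J2)
bond 3 stroke at I1  (I1: I, integral causality)
bond 4 stroke at J1  (prefer integral on C1)
bond 2 stroke at R1  (J1 effort already set via bond 4)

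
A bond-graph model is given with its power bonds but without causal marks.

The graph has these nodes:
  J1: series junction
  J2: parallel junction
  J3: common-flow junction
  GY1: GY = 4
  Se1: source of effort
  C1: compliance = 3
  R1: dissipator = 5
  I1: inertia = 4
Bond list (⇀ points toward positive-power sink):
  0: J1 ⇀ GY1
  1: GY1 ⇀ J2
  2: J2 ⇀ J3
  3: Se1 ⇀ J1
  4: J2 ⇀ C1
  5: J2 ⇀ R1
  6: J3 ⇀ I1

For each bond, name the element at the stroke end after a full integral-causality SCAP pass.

#3 |J1  (Se1 fixes effort; stroke away)
#0 |GY1  (only one flow-in slot at J1)
#1 |GY1  (GY1: gyrator matches bond 0)
#4 |J2  (prefer integral on C1)
#2 |J3  (J2 effort already set via bond 4)
#5 |R1  (J2 effort already set via bond 4)
#6 |I1  (only one flow-in slot at J3)

β0 |GY1
β1 |GY1
β2 |J3
β3 |J1
β4 |J2
β5 |R1
β6 |I1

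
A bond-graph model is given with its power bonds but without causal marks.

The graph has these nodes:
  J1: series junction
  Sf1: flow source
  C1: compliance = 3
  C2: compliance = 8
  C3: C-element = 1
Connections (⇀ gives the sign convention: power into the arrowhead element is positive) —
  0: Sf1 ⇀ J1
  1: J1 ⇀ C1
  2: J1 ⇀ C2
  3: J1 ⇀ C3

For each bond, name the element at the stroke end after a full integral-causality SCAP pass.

β0 stroke→Sf1  (Sf1 fixes flow; stroke at Sf1)
β1 stroke→J1  (1-jn J1 has f-setter on 0)
β2 stroke→J1  (1-jn J1 has f-setter on 0)
β3 stroke→J1  (J1: bond 0 brought flow, rest push out)

bond 0 →Sf1
bond 1 →J1
bond 2 →J1
bond 3 →J1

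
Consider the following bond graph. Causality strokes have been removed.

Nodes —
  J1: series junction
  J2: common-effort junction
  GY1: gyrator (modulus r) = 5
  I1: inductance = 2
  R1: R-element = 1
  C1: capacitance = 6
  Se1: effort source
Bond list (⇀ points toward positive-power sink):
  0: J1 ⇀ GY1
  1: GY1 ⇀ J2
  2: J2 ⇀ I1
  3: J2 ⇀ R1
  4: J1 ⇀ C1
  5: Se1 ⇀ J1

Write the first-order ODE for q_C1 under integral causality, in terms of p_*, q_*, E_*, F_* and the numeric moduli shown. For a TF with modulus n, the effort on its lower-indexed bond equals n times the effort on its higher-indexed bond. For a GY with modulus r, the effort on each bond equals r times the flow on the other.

dq_C1/dt = E_Se1/25 - p_I1/10 - q_C1/150

b5 stroke at J1  (Se1 (Se) sets effort on bond)
b2 stroke at I1  (prefer integral on I1)
b4 stroke at J1  (C1 integral (e out))
b0 stroke at GY1  (J1: last free bond brings flow in)
b1 stroke at GY1  (GY1: gyrator matches bond 0)
b3 stroke at J2  (only one effort-in slot at J2)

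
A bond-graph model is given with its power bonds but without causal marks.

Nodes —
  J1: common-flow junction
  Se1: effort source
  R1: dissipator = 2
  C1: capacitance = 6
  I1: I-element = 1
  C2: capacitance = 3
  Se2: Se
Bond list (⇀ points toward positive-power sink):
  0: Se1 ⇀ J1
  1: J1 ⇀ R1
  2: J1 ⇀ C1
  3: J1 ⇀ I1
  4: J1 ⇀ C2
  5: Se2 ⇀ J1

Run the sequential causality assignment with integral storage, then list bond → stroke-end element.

β0 stroke→J1
β1 stroke→J1
β2 stroke→J1
β3 stroke→I1
β4 stroke→J1
β5 stroke→J1

bond 0 →J1  (Se1 (Se) sets effort on bond)
bond 5 →J1  (source Se2 imposes e)
bond 2 →J1  (C1 outputs effort q/C1)
bond 3 →I1  (prefer integral on I1)
bond 1 →J1  (J1 flow already set via bond 3)
bond 4 →J1  (J1 flow already set via bond 3)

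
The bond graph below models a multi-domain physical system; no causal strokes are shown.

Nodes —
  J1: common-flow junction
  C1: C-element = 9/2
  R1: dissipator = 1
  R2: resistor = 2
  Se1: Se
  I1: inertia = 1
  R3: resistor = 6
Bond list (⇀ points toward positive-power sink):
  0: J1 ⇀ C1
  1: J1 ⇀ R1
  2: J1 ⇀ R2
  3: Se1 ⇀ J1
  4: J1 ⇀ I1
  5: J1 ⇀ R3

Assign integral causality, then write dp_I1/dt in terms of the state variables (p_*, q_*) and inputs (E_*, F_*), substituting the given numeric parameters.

dp_I1/dt = E_Se1 - 9*p_I1 - 2*q_C1/9

#3 →J1  (Se1: effort source, stroke at far end)
#0 →J1  (C1 integral (e out))
#4 →I1  (I1: I, integral causality)
#1 →J1  (J1: bond 4 brought flow, rest push out)
#2 →J1  (J1 flow already set via bond 4)
#5 →J1  (J1: bond 4 brought flow, rest push out)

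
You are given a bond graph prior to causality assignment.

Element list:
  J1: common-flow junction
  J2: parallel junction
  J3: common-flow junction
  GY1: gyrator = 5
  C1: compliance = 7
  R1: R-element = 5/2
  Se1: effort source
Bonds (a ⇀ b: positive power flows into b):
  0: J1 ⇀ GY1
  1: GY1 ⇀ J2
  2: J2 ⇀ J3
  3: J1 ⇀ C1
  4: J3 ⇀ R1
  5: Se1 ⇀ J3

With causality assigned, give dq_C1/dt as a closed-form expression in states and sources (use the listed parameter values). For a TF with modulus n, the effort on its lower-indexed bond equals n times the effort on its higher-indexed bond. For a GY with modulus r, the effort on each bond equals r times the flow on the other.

dq_C1/dt = -E_Se1/5 - q_C1/70

b5 stroke at J3  (source Se1 imposes e)
b3 stroke at J1  (C1: C, integral causality)
b0 stroke at GY1  (J1: last free bond brings flow in)
b1 stroke at GY1  (GY1 both-in/both-out from 0)
b2 stroke at J2  (J2: last free bond brings effort in)
b4 stroke at J3  (common-f at J3 fixed by 2)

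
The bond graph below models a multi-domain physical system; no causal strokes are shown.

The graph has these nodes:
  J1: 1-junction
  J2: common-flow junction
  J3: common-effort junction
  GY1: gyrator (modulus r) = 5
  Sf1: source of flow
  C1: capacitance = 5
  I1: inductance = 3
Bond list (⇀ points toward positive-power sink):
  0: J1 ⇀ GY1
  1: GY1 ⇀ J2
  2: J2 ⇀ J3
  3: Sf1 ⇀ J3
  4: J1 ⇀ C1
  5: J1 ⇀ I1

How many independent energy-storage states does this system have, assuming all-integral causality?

2  (C1, I1 all integral)

β3 →Sf1  (Sf1 fixes flow; stroke at Sf1)
β2 →J3  (J3: last free bond brings effort in)
β1 →J2  (1-jn J2 has f-setter on 2)
β0 →J1  (through GY1, causality inverts; strokes same side of GY1)
β4 →J1  (prefer integral on C1)
β5 →I1  (J1: last free bond brings flow in)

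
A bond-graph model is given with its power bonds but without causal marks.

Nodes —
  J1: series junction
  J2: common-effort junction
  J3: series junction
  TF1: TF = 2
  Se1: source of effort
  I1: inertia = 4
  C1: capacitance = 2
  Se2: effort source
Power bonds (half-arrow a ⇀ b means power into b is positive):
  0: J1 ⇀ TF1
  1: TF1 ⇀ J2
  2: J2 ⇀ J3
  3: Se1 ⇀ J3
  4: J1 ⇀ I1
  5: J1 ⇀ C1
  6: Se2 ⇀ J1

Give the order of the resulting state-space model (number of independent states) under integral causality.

β3 |J3  (source Se1 imposes e)
β6 |J1  (source Se2 imposes e)
β2 |J2  (J3: last free bond brings flow in)
β1 |TF1  (common-e at J2 fixed by 2)
β0 |J1  (TF1: transformer flips bond 1)
β4 |I1  (prefer integral on I1)
β5 |J1  (common-f at J1 fixed by 4)

2  (C1, I1 all integral)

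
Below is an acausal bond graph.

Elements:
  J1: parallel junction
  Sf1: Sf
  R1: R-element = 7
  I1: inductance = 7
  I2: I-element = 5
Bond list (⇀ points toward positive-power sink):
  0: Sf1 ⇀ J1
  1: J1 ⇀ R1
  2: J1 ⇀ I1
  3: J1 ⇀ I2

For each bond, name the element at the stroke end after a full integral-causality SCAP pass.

b0 stroke at Sf1  (Sf1 (Sf) sets flow on bond)
b2 stroke at I1  (prefer integral on I1)
b3 stroke at I2  (I2 outputs flow p/I2)
b1 stroke at J1  (J1: last free bond brings effort in)

b0 →Sf1
b1 →J1
b2 →I1
b3 →I2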